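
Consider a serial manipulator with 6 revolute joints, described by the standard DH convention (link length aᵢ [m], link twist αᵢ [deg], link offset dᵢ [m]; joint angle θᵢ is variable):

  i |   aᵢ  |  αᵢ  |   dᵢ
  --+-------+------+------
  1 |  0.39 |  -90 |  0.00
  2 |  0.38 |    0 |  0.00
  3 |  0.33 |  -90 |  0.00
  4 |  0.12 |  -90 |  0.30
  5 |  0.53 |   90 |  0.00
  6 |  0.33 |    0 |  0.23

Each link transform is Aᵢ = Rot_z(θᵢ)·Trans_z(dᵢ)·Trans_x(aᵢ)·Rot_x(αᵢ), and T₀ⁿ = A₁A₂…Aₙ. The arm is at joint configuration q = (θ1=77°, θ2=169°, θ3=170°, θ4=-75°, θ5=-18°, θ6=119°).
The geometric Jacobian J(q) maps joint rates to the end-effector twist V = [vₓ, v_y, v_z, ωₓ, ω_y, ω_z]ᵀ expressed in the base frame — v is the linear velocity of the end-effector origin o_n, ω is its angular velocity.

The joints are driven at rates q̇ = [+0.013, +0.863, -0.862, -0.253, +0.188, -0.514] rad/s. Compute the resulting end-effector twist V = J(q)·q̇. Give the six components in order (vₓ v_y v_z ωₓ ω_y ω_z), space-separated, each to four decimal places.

-0.2813 0.0445 0.3465 -0.1161 -0.0327 0.7854

o_n = [-0.1000, 0.9561, -0.4082]
J₁: ẑ×o_n = [-0.9561, -0.1000, 0.0000], ω = ẑ
J2: z=[-0.9744, 0.2250, 0.0000] o=[0.0877, 0.3800, 0.0000] → [-0.0918, -0.3977, -0.5191, -0.9744, 0.2250, 0.0000]
J3: z=[-0.9744, 0.2250, 0.0000] o=[0.0038, 0.0165, -0.0725] → [-0.0755, -0.3271, -0.8921, -0.9744, 0.2250, 0.0000]
J4: z=[0.0806, 0.3492, -0.9336] o=[0.0731, 0.3167, 0.0458] → [0.4383, 0.1982, 0.1120, 0.0806, 0.3492, -0.9336]
J5: z=[0.4550, 0.8204, 0.3462] o=[-0.0091, 0.4758, -0.2232] → [-0.3180, 0.0527, 0.2931, 0.4550, 0.8204, 0.3462]
J6: z=[0.3507, 0.1922, -0.9165] o=[-0.4429, 0.7612, -0.3293] → [0.1634, -0.2867, 0.0024, 0.3507, 0.1922, -0.9165]
V = J·q̇ = [-0.2813, 0.0445, 0.3465, -0.1161, -0.0327, 0.7854]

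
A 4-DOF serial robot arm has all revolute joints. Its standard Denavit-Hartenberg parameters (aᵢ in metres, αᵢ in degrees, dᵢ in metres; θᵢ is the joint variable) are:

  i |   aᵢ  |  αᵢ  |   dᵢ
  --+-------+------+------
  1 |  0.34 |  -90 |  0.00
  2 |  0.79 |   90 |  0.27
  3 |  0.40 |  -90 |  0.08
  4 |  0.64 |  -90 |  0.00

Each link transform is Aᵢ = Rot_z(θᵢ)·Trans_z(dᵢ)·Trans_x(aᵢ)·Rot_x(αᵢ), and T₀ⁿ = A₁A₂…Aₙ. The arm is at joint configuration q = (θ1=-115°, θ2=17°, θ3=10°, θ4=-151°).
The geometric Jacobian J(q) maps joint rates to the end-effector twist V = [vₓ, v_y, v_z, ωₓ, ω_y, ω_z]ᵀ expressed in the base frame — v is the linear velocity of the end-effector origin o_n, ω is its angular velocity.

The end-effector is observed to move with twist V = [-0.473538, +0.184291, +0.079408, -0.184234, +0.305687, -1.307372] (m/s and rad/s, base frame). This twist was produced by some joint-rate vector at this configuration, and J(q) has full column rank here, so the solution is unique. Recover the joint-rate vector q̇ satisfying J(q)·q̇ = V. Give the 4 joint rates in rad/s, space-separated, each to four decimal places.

-0.5840 -0.1770 -0.7500 -0.1210

o_n = [-0.2280, -1.0623, 0.1882]
J₁: ẑ×o_n = [1.0623, -0.2280, 0.0000], ω = ẑ
J2: z=[0.9063, -0.4226, 0.0000] o=[-0.1437, -0.3081, 0.0000] → [-0.0796, -0.1706, -0.7191, 0.9063, -0.4226, 0.0000]
J3: z=[-0.1236, -0.2650, 0.9563] o=[-0.2183, -1.1069, -0.2310] → [-0.1538, 0.0424, -0.0081, -0.1236, -0.2650, 0.9563]
J4: z=[0.9627, -0.2657, 0.0508] o=[-0.3244, -1.4989, -0.2696] → [-0.1438, -0.4359, 0.4460, 0.9627, -0.2657, 0.0508]
q̇ = J⁺·V = [-0.5840, -0.1770, -0.7500, -0.1210]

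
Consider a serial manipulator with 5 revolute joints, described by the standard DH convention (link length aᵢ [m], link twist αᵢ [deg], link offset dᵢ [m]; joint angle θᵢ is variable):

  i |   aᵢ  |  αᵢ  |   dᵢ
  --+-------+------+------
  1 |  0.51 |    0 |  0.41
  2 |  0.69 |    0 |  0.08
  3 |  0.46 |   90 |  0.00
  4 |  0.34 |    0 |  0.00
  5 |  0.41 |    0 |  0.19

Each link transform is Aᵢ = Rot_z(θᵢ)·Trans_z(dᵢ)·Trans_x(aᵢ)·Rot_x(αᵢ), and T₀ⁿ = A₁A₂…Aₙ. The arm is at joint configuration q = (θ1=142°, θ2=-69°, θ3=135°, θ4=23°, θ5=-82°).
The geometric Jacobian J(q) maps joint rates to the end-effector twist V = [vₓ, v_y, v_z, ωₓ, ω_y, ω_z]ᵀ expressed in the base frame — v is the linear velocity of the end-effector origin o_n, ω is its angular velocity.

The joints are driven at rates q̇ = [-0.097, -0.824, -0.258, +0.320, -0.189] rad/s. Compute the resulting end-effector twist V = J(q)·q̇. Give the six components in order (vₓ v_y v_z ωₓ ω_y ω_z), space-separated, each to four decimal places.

0.2881 0.9812 0.1278 -0.0615 0.1157 -1.1790

o_n = [-1.1583, 0.6796, 0.2714]
J₁: ẑ×o_n = [-0.6796, -1.1583, 0.0000], ω = ẑ
J2: z=[0.0000, 0.0000, 1.0000] o=[-0.4019, 0.3140, 0.4100] → [-0.3656, -0.7564, 0.0000, 0.0000, 0.0000, 1.0000]
J3: z=[0.0000, 0.0000, 1.0000] o=[-0.2001, 0.9738, 0.4900] → [0.2943, -0.9581, 0.0000, 0.0000, 0.0000, 1.0000]
J4: z=[-0.4695, 0.8829, 0.0000] o=[-0.6063, 0.7579, 0.4900] → [-0.1930, -0.1026, 0.5241, -0.4695, 0.8829, 0.0000]
J5: z=[-0.4695, 0.8829, 0.0000] o=[-0.8826, 0.6109, 0.6228] → [-0.3103, -0.1650, 0.2112, -0.4695, 0.8829, 0.0000]
V = J·q̇ = [0.2881, 0.9812, 0.1278, -0.0615, 0.1157, -1.1790]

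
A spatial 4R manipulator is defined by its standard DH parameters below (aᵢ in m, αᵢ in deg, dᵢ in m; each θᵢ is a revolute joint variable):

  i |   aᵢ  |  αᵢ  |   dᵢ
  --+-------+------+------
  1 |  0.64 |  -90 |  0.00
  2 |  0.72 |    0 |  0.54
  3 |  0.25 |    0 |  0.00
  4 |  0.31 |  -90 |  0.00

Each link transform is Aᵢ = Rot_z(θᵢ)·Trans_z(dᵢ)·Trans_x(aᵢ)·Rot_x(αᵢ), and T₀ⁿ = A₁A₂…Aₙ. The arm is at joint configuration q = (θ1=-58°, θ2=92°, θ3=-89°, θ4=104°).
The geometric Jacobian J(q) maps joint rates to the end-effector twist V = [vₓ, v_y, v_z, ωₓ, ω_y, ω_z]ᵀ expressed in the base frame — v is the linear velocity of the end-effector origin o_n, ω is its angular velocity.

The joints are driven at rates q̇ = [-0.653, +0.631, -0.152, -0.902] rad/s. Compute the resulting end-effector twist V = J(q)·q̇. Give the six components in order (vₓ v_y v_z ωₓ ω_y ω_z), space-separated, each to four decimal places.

o_n = [0.8680, -0.3701, -1.0291]
J₁: ẑ×o_n = [0.3701, 0.8680, -0.0000], ω = ẑ
J2: z=[0.8480, 0.5299, 0.0000] o=[0.3391, -0.5428, 0.0000] → [-0.5453, 0.8727, -0.1339, 0.8480, 0.5299, 0.0000]
J3: z=[0.8480, 0.5299, 0.0000] o=[0.7838, -0.2353, -0.7196] → [-0.1640, 0.2625, -0.1590, 0.8480, 0.5299, 0.0000]
J4: z=[0.8480, 0.5299, 0.0000] o=[0.9161, -0.4470, -0.7326] → [-0.1571, 0.2514, 0.0906, 0.8480, 0.5299, 0.0000]
V = J·q̇ = [-0.4192, -0.2828, -0.1421, -0.3587, -0.2242, -0.6530]

-0.4192 -0.2828 -0.1421 -0.3587 -0.2242 -0.6530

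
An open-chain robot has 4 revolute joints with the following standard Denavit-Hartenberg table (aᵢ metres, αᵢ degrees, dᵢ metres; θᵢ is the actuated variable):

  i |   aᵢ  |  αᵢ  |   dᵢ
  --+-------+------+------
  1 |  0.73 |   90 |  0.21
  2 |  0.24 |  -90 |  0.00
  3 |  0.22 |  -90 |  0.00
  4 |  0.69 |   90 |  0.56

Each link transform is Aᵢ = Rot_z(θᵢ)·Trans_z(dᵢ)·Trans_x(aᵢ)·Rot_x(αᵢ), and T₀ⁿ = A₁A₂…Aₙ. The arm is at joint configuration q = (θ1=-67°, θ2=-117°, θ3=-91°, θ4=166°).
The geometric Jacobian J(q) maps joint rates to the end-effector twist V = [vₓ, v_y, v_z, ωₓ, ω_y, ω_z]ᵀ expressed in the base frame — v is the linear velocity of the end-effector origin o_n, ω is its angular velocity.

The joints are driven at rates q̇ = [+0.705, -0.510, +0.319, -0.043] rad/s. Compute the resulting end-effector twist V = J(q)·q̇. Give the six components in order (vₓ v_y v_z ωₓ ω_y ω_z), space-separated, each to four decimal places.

0.0648 0.6796 0.4010 0.5888 -0.0800 0.5985

o_n = [0.4885, -0.0257, -0.4339]
J₁: ẑ×o_n = [0.0257, 0.4885, -0.0000], ω = ẑ
J2: z=[-0.9205, -0.3907, 0.0000] o=[0.2852, -0.6720, 0.2100] → [0.2516, -0.5927, -0.5154, -0.9205, -0.3907, 0.0000]
J3: z=[0.3481, -0.8202, -0.4540] o=[0.2427, -0.5717, -0.0038] → [0.6006, 0.0381, 0.3917, 0.3481, -0.8202, -0.4540]
J4: z=[-0.1934, 0.4110, -0.8909] o=[0.0409, -0.6592, -0.0004] → [0.3862, -0.4827, -0.3065, -0.1934, 0.4110, -0.8909]
V = J·q̇ = [0.0648, 0.6796, 0.4010, 0.5888, -0.0800, 0.5985]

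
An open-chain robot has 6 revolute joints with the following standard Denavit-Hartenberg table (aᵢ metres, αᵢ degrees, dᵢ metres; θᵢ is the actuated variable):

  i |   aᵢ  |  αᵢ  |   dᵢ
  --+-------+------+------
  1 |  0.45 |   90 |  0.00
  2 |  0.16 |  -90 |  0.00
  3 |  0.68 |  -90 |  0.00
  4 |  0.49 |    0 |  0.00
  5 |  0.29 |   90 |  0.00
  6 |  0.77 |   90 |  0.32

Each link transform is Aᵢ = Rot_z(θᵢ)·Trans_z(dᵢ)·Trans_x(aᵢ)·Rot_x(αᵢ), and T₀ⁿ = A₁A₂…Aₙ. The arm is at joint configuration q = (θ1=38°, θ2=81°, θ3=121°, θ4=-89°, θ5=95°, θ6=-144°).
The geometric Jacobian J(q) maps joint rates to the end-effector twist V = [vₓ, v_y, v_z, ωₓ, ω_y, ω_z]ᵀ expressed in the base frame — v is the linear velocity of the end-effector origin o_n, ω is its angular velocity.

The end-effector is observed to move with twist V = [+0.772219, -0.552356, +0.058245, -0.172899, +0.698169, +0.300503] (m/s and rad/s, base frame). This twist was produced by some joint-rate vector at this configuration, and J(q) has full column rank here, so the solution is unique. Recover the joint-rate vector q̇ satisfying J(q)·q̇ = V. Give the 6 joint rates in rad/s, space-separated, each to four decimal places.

-0.0110 -0.5500 0.6220 -0.7350 0.3770 -0.8680

o_n = [-0.6086, 0.2455, 0.4742]
J₁: ẑ×o_n = [-0.2455, -0.6086, 0.0000], ω = ẑ
J2: z=[0.6157, -0.7880, 0.0000] o=[0.3546, 0.2770, 0.0000] → [-0.3737, -0.2920, -0.7784, 0.6157, -0.7880, 0.0000]
J3: z=[-0.7783, -0.6081, 0.1564] o=[0.3743, 0.2925, 0.1580] → [-0.1849, 0.0923, -0.5612, -0.7783, -0.6081, 0.1564]
J4: z=[0.2114, -0.4884, -0.8466] o=[-0.0277, 0.7180, -0.1879] → [-0.7234, 0.3518, -0.3836, 0.2114, -0.4884, -0.8466]
J5: z=[0.2114, -0.4884, -0.8466] o=[-0.4141, 0.4255, -0.1156] → [-0.4404, 0.0399, -0.1330, 0.2114, -0.4884, -0.8466]
J6: z=[-0.8358, -0.5393, 0.1024] o=[-0.5610, 0.6244, -0.2670] → [-0.3610, 0.6147, 0.2910, -0.8358, -0.5393, 0.1024]
q̇ = J⁺·V = [-0.0110, -0.5500, 0.6220, -0.7350, 0.3770, -0.8680]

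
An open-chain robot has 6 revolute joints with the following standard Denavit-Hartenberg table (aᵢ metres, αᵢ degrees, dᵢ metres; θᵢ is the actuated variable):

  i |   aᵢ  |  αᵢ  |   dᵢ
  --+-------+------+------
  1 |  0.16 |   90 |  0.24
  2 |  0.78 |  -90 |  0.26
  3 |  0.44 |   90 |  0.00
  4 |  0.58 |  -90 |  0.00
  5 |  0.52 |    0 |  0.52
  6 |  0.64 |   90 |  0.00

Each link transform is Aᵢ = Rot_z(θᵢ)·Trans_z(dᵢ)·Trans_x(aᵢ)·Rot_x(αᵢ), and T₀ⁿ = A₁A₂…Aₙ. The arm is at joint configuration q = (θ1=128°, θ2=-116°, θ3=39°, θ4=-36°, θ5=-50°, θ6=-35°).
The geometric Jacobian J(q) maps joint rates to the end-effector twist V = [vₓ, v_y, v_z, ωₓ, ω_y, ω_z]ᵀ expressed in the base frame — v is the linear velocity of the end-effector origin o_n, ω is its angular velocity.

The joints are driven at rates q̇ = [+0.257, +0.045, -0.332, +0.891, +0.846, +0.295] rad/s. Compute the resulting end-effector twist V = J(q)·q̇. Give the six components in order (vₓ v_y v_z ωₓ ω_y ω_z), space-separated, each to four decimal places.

-0.1031 0.1402 -0.7552 0.2134 0.2391 -0.9745

o_n = [0.7720, -0.8225, -2.0505]
J₁: ẑ×o_n = [0.8225, 0.7720, -0.0000], ω = ẑ
J2: z=[0.7880, 0.6157, 0.0000] o=[-0.0985, 0.1261, 0.2400] → [-1.4101, 1.8049, -1.2834, 0.7880, 0.6157, 0.0000]
J3: z=[-0.5534, 0.7083, -0.4384] o=[0.3169, 0.0167, -0.4611] → [-1.4936, -1.0790, 0.1421, -0.5534, 0.7083, -0.4384]
J4: z=[0.7822, 0.2611, -0.5656] o=[0.1910, -0.2719, -0.7684] → [-0.6462, 0.6743, -0.5824, 0.7822, 0.2611, -0.5656]
J5: z=[-0.6159, 0.1875, -0.7652] o=[0.2453, -0.8211, -0.9467] → [-0.2080, -1.0828, -0.0979, -0.6159, 0.1875, -0.7652]
J6: z=[-0.6159, 0.1875, -0.7652] o=[0.2680, -0.9362, -1.6727] → [0.0161, -0.6183, -0.1645, -0.6159, 0.1875, -0.7652]
V = J·q̇ = [-0.1031, 0.1402, -0.7552, 0.2134, 0.2391, -0.9745]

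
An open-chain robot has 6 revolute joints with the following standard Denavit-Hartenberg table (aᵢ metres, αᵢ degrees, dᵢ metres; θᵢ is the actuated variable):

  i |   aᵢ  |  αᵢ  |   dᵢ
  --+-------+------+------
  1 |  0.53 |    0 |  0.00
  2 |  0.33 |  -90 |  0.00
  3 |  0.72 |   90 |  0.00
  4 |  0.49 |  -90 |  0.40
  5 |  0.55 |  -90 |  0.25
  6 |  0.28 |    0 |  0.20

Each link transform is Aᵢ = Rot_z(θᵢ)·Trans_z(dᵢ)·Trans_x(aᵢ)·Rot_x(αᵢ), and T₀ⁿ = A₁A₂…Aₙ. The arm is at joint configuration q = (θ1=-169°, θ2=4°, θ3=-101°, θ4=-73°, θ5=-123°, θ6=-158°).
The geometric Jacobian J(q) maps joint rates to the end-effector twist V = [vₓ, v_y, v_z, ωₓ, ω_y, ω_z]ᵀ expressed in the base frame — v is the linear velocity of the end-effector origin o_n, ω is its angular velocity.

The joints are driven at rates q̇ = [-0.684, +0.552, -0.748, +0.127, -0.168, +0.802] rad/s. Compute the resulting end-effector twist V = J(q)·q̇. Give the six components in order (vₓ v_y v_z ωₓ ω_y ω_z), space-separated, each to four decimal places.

0.9175 0.3021 -0.5264 0.1684 1.5363 -0.2042

o_n = [-0.0002, 0.4254, 1.0397]
J₁: ẑ×o_n = [-0.4254, -0.0002, 0.0000], ω = ẑ
J2: z=[0.0000, 0.0000, 1.0000] o=[-0.5203, -0.1011, 0.0000] → [-0.5265, 0.5201, 0.0000, 0.0000, 0.0000, 1.0000]
J3: z=[0.2588, -0.9659, 0.0000] o=[-0.8390, -0.1865, 0.0000] → [-1.0043, -0.2691, 0.9687, 0.2588, -0.9659, 0.0000]
J4: z=[0.9482, 0.2541, -0.1908] o=[-0.7063, -0.1510, 0.7068] → [0.1946, -0.4504, 0.3671, 0.9482, 0.2541, -0.1908]
J5: z=[0.2519, -0.2352, 0.9387] o=[-0.4219, 0.4103, 0.7711] → [-0.0773, 0.3282, 0.1030, 0.2519, -0.2352, 0.9387]
J6: z=[0.3540, 0.9252, 0.1368] o=[0.1364, 0.1877, 0.8318] → [0.1599, -0.0923, 0.2105, 0.3540, 0.9252, 0.1368]
V = J·q̇ = [0.9175, 0.3021, -0.5264, 0.1684, 1.5363, -0.2042]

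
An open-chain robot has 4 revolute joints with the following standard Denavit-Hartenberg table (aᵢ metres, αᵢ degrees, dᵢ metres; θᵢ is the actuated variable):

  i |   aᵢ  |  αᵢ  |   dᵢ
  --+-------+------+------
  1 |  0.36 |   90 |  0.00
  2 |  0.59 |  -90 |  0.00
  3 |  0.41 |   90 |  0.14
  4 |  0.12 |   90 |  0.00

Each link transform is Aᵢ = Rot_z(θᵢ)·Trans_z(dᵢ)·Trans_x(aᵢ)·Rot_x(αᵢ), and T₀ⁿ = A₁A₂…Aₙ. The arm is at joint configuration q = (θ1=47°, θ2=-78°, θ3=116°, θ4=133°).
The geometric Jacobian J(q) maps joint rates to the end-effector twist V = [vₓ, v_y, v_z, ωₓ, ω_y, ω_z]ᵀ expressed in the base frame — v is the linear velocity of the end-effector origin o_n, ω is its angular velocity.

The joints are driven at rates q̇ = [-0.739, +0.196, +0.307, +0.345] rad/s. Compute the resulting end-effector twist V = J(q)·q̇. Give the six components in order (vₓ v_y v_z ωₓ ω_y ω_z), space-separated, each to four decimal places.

0.5882 -0.2059 0.1316 0.2815 0.2362 -0.9785

o_n = [0.2450, 0.6952, -0.3890]
J₁: ẑ×o_n = [-0.6952, 0.2450, 0.0000], ω = ẑ
J2: z=[0.7314, -0.6820, 0.0000] o=[0.2455, 0.2633, 0.0000] → [0.2653, 0.2845, 0.3155, 0.7314, -0.6820, 0.0000]
J3: z=[0.6671, 0.7154, 0.2079] o=[0.3292, 0.3530, -0.5771] → [0.0634, -0.1430, 0.2885, 0.6671, 0.7154, 0.2079]
J4: z=[-0.1932, 0.4356, -0.8792] o=[0.1276, 0.6771, -0.3722] → [0.0085, -0.1065, -0.0546, -0.1932, 0.4356, -0.8792]
V = J·q̇ = [0.5882, -0.2059, 0.1316, 0.2815, 0.2362, -0.9785]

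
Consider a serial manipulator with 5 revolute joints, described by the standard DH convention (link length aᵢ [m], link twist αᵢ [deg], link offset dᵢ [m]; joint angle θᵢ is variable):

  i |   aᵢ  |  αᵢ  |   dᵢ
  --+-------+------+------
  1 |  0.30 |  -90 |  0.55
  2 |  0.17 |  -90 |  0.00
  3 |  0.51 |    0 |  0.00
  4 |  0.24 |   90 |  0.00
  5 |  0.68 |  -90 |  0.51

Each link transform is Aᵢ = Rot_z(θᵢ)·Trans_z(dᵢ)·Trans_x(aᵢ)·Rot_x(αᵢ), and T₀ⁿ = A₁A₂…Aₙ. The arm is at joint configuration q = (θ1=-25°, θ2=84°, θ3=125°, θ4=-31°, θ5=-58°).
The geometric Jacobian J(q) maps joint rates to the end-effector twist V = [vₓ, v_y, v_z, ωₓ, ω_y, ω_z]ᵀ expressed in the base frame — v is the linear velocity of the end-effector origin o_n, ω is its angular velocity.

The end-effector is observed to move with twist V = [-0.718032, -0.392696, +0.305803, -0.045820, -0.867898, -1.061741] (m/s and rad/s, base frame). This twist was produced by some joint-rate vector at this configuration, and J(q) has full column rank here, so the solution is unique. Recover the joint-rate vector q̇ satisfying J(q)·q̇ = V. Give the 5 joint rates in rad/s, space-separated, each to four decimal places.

o_n = [0.3796, -1.3380, 0.2678]
J₁: ẑ×o_n = [1.3380, 0.3796, -0.0000], ω = ẑ
J2: z=[0.4226, 0.9063, 0.0000] o=[0.2719, -0.1268, 0.5500] → [-0.2558, 0.1193, -0.6095, 0.4226, 0.9063, 0.0000]
J3: z=[-0.9013, 0.4203, -0.1045] o=[0.2880, -0.1343, 0.3809] → [-0.1734, -0.1115, 1.0465, -0.9013, 0.4203, -0.1045]
J4: z=[-0.9013, 0.4203, -0.1045] o=[0.0837, -0.5000, 0.6719] → [-0.2574, -0.3951, 0.6310, -0.9013, 0.4203, -0.1045]
J5: z=[0.0650, -0.1073, -0.9921] o=[-0.0190, -0.7162, 0.6885] → [-0.5717, -0.3681, 0.0023, 0.0650, -0.1073, -0.9921]
q̇ = J⁺·V = [-0.4640, -0.7620, 0.0110, -0.2720, 0.6300]

-0.4640 -0.7620 0.0110 -0.2720 0.6300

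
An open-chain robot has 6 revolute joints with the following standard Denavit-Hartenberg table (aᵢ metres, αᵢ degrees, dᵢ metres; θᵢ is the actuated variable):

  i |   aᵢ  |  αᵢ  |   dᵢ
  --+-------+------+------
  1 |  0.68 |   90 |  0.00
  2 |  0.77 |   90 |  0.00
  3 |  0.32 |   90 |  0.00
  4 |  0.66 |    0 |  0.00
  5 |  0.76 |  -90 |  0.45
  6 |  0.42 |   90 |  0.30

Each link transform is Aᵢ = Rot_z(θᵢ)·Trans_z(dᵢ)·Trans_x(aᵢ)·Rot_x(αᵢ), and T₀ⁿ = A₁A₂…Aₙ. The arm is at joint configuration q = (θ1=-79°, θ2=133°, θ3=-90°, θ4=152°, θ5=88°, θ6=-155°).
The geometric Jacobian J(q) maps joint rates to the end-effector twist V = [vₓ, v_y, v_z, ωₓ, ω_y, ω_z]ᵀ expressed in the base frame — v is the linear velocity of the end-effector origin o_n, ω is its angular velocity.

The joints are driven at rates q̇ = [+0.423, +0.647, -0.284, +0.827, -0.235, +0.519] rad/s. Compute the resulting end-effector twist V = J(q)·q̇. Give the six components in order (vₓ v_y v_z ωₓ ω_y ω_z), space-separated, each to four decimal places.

o_n = [-0.1014, -0.4878, -0.0108]
J₁: ẑ×o_n = [0.4878, -0.1014, 0.0000], ω = ẑ
J2: z=[-0.9816, -0.1908, 0.0000] o=[0.1298, -0.6675, 0.0000] → [0.0021, -0.0106, -0.2205, -0.9816, -0.1908, 0.0000]
J3: z=[0.1395, -0.7179, 0.6820] o=[0.0295, -0.1520, 0.5631] → [0.6410, -0.0092, -0.1409, 0.1395, -0.7179, 0.6820]
J4: z=[0.1301, -0.6695, -0.7314] o=[0.3437, -0.0910, 0.5631] → [0.0940, 0.4002, -0.3496, 0.1301, -0.6695, -0.7314]
J5: z=[0.1301, -0.6695, -0.7314] o=[-0.1851, -0.4246, 0.7745] → [0.4795, 0.0410, 0.0478, 0.1301, -0.6695, -0.7314]
J6: z=[0.7803, 0.5242, -0.3410] o=[-0.5914, -0.3258, -0.0035] → [-0.0590, -0.1614, -0.3832, 0.7803, 0.5242, -0.3410]
V = J·q̇ = [-0.0399, 0.1904, -0.6019, -0.1927, -0.0438, -0.3806]

-0.0399 0.1904 -0.6019 -0.1927 -0.0438 -0.3806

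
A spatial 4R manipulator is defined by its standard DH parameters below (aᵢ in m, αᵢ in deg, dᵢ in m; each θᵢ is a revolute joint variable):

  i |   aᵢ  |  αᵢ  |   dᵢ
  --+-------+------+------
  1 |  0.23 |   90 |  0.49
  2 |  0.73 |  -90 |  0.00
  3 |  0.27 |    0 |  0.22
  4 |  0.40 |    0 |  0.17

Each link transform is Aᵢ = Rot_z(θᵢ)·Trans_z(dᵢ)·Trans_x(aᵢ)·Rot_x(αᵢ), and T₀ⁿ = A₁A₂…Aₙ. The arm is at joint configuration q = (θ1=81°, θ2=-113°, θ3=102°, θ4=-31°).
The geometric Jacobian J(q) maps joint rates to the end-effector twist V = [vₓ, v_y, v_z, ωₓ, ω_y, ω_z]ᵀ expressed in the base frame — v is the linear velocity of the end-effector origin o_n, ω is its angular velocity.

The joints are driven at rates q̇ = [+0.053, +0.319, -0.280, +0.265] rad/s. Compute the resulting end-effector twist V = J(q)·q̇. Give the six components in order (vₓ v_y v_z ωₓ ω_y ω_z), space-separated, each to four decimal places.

0.0064 0.2213 -0.0590 0.3129 -0.0635 0.0589

o_n = [-0.5914, 0.3719, -0.4026]
J₁: ẑ×o_n = [-0.3719, -0.5914, 0.0000], ω = ẑ
J2: z=[0.9877, -0.1564, 0.0000] o=[0.0360, 0.2272, 0.4900] → [0.1396, 0.8816, 0.0448, 0.9877, -0.1564, 0.0000]
J3: z=[0.1440, 0.9092, -0.3907] o=[-0.0086, -0.0546, -0.1820] → [-0.0339, 0.2595, 0.5912, 0.1440, 0.9092, -0.3907]
J4: z=[0.1440, 0.9092, -0.3907] o=[-0.2344, 0.2084, -0.2163] → [-0.1055, 0.1663, 0.3481, 0.1440, 0.9092, -0.3907]
V = J·q̇ = [0.0064, 0.2213, -0.0590, 0.3129, -0.0635, 0.0589]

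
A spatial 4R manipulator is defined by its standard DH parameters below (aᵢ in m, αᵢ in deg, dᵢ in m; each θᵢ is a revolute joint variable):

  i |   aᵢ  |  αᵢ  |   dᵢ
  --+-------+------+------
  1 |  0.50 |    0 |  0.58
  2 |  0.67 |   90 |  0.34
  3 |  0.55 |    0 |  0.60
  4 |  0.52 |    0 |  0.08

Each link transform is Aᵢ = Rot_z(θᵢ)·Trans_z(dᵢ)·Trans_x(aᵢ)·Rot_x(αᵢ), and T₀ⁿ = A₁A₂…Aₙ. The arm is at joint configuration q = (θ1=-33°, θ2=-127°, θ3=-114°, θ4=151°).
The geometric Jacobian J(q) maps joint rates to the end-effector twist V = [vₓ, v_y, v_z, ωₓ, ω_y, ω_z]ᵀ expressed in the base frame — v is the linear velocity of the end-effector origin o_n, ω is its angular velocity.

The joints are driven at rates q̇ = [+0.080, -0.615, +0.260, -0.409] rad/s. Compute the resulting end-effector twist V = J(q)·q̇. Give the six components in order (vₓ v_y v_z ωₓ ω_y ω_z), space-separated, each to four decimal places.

o_n = [-0.6229, 0.0720, 0.7305]
J₁: ẑ×o_n = [-0.0720, -0.6229, 0.0000], ω = ẑ
J2: z=[0.0000, 0.0000, 1.0000] o=[0.4193, -0.2723, 0.5800] → [-0.3443, -1.0422, 0.0000, 0.0000, 0.0000, 1.0000]
J3: z=[-0.3420, 0.9397, 0.0000] o=[-0.2103, -0.5015, 0.9200] → [-0.1781, -0.0648, 0.1916, -0.3420, 0.9397, 0.0000]
J4: z=[-0.3420, 0.9397, 0.0000] o=[-0.2053, 0.1389, 0.4175] → [0.2941, 0.1070, 0.4153, -0.3420, 0.9397, 0.0000]
V = J·q̇ = [0.0394, 0.5305, -0.1200, 0.0510, -0.1400, -0.5350]

0.0394 0.5305 -0.1200 0.0510 -0.1400 -0.5350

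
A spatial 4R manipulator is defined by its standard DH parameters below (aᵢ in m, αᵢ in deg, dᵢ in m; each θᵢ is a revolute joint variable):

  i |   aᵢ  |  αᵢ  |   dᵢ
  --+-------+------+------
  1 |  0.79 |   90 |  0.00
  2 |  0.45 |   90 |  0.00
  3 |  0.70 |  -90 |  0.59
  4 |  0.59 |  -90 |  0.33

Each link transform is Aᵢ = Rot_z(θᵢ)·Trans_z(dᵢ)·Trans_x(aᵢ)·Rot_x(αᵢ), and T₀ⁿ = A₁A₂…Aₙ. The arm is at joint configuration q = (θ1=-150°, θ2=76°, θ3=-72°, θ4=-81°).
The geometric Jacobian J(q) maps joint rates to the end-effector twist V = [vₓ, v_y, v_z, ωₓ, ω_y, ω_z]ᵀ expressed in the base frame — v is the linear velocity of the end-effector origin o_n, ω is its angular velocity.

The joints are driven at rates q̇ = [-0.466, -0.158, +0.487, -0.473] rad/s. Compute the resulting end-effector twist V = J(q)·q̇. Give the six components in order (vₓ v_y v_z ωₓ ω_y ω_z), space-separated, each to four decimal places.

-1.2165 1.0832 -0.0037 -0.1629 -0.4453 -1.0203

o_n = [-1.5552, -1.6502, 0.6950]
J₁: ẑ×o_n = [1.6502, -1.5552, 0.0000], ω = ẑ
J2: z=[-0.5000, 0.8660, 0.0000] o=[-0.6842, -0.3950, 0.0000] → [0.6019, 0.3475, 1.3819, -0.5000, 0.8660, 0.0000]
J3: z=[-0.8403, -0.4851, -0.2419] o=[-0.7784, -0.4494, 0.4366] → [-0.4158, 0.4050, 0.6322, -0.8403, -0.4851, -0.2419]
J4: z=[-0.3538, 0.1526, 0.9228] o=[-0.9867, -1.3384, 0.5038] → [0.3169, -0.4570, 0.1971, -0.3538, 0.1526, 0.9228]
V = J·q̇ = [-1.2165, 1.0832, -0.0037, -0.1629, -0.4453, -1.0203]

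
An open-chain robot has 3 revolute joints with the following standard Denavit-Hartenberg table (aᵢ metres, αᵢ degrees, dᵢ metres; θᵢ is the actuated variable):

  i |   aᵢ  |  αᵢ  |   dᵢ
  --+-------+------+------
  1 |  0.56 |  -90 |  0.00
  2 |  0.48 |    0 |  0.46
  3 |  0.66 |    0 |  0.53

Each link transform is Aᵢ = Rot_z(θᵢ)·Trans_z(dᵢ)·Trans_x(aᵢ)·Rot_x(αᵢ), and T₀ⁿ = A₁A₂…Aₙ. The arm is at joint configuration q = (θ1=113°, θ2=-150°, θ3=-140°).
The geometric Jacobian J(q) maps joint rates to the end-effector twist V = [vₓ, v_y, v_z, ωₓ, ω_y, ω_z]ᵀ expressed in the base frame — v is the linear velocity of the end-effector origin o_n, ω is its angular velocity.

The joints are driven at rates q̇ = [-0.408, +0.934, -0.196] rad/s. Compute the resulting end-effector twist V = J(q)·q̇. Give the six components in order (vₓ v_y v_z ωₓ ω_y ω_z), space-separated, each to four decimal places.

o_n = [-1.0559, -0.0462, -0.3802]
J₁: ẑ×o_n = [0.0462, -1.0559, 0.0000], ω = ẑ
J2: z=[-0.9205, -0.3907, 0.0000] o=[-0.2188, 0.5155, 0.0000] → [0.1486, -0.3500, 0.1900, -0.9205, -0.3907, 0.0000]
J3: z=[-0.9205, -0.3907, 0.0000] o=[-0.4798, -0.0469, 0.2400] → [0.2423, -0.5709, -0.2257, -0.9205, -0.3907, 0.0000]
V = J·q̇ = [0.0724, 0.2158, 0.2217, -0.6793, -0.2884, -0.4080]

0.0724 0.2158 0.2217 -0.6793 -0.2884 -0.4080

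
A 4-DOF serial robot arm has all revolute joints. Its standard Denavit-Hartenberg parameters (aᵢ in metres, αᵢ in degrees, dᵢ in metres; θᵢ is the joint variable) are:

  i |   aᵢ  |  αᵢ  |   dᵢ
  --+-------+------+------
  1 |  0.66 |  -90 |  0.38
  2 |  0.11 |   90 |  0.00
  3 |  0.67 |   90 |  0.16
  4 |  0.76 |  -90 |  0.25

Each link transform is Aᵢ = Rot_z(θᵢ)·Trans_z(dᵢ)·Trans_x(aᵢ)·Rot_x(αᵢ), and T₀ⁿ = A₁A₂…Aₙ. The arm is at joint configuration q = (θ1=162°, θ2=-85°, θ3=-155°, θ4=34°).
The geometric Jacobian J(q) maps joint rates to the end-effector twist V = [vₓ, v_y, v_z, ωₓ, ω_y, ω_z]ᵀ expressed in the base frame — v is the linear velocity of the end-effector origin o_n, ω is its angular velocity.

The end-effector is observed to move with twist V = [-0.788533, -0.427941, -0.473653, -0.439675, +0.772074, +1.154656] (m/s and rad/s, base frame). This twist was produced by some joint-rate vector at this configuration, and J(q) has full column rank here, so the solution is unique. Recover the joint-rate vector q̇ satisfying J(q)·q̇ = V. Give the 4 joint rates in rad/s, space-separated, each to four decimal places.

o_n = [0.1236, 0.2993, -0.7385]
J₁: ẑ×o_n = [-0.2993, 0.1236, 0.0000], ω = ẑ
J2: z=[-0.3090, -0.9511, 0.0000] o=[-0.6277, 0.2040, 0.3800] → [1.0637, -0.3456, 0.6851, -0.3090, -0.9511, 0.0000]
J3: z=[0.9474, -0.3078, 0.0872] o=[-0.6368, 0.2069, 0.4896] → [0.3700, 1.2298, 0.3216, 0.9474, -0.3078, 0.0872]
J4: z=[-0.2450, -0.8733, -0.4210] o=[-0.3474, 0.4106, -0.1014] → [0.5095, -0.3544, 0.4386, -0.2450, -0.8733, -0.4210]
q̇ = J⁺·V = [0.8880, 0.0940, -0.6310, -0.7640]

0.8880 0.0940 -0.6310 -0.7640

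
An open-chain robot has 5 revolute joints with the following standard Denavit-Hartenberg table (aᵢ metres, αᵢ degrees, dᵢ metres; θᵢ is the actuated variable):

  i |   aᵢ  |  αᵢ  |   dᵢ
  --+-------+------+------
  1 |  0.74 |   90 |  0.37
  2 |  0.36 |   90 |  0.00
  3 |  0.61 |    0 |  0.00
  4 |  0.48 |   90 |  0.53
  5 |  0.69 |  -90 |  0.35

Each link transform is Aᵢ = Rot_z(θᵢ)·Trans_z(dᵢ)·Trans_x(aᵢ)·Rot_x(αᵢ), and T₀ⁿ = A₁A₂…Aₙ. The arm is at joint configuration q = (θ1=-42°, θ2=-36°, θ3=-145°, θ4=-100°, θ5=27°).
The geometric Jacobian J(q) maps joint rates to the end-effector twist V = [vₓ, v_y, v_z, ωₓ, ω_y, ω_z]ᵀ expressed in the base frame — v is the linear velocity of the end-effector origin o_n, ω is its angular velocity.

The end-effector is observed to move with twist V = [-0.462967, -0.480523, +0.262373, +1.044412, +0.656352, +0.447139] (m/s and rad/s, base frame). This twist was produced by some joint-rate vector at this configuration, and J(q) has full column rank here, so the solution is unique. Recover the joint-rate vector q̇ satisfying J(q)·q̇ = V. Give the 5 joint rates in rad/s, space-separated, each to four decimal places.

-0.9310 -0.9360 -0.5900 -0.7230 -0.5930

o_n = [-0.5186, -0.5964, -0.1446]
J₁: ẑ×o_n = [0.5964, -0.5186, 0.0000], ω = ẑ
J2: z=[-0.6691, -0.7431, 0.0000] o=[0.5499, -0.4952, 0.3700] → [0.3824, -0.3443, -0.7263, -0.6691, -0.7431, 0.0000]
J3: z=[-0.4368, 0.3933, -0.8090] o=[0.7664, -0.6900, 0.1584] → [-0.0434, 0.9072, 0.4645, -0.4368, 0.3933, -0.8090]
J4: z=[-0.4368, 0.3933, -0.8090] o=[0.7001, -0.1595, 0.4521] → [-0.5881, 0.7253, 0.6702, -0.4368, 0.3933, -0.8090]
J5: z=[0.2621, -0.8047, -0.5327] o=[0.0555, -0.1646, 0.1426] → [0.0010, 0.3811, -0.5752, 0.2621, -0.8047, -0.5327]
q̇ = J⁺·V = [-0.9310, -0.9360, -0.5900, -0.7230, -0.5930]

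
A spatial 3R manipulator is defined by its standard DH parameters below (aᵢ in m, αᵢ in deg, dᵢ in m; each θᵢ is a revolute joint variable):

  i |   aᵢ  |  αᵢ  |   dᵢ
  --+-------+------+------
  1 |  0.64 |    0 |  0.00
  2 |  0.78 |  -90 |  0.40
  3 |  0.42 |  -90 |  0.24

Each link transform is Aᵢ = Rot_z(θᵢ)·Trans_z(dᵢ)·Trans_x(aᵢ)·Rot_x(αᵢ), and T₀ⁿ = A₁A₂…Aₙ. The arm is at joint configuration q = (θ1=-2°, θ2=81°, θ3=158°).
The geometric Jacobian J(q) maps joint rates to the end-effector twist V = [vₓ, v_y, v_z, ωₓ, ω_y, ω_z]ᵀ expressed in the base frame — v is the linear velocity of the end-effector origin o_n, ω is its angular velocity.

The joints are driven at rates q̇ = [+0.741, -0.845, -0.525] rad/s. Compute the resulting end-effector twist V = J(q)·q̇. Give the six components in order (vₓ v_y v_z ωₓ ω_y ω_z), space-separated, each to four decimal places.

0.0769 0.5718 -0.2044 0.5154 -0.1002 -0.1040

o_n = [0.4785, 0.4069, 0.2427]
J₁: ẑ×o_n = [-0.4069, 0.4785, 0.0000], ω = ẑ
J2: z=[0.0000, 0.0000, 1.0000] o=[0.6396, -0.0223, 0.0000] → [-0.4292, -0.1611, 0.0000, 0.0000, 0.0000, 1.0000]
J3: z=[-0.9816, 0.1908, 0.0000] o=[0.7884, 0.7433, 0.4000] → [-0.0300, -0.1544, 0.3894, -0.9816, 0.1908, 0.0000]
V = J·q̇ = [0.0769, 0.5718, -0.2044, 0.5154, -0.1002, -0.1040]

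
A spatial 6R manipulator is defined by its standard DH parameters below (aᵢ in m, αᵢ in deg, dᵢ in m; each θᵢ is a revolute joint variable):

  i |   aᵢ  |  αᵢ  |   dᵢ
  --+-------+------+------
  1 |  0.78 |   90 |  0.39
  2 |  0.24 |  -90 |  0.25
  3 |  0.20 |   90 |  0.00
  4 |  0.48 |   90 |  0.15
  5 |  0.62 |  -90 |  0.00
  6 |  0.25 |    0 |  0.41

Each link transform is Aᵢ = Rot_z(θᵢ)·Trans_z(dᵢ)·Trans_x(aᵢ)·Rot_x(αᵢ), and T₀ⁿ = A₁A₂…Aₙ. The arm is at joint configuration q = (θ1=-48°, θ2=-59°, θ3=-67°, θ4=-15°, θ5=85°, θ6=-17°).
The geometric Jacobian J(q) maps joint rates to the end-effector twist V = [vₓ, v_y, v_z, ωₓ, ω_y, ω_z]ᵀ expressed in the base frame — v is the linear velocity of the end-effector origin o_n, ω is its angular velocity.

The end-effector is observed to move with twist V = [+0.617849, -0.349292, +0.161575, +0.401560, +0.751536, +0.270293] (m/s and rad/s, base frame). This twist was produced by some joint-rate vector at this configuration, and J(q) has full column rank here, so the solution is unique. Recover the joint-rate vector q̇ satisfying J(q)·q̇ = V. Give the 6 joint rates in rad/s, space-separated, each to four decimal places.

0.1000 -0.6850 0.3460 0.2190 0.5470 0.0840

o_n = [-0.4534, -0.9219, 0.8422]
J₁: ẑ×o_n = [0.9219, -0.4534, 0.0000], ω = ẑ
J2: z=[-0.7431, -0.6691, 0.0000] o=[0.5219, -0.5797, 0.3900] → [-0.3026, 0.3360, -0.3983, -0.7431, -0.6691, 0.0000]
J3: z=[0.5736, -0.6370, 0.5150] o=[0.4188, -0.8388, 0.1843] → [-0.3763, -0.8266, -0.6033, 0.5736, -0.6370, 0.5150]
J4: z=[-0.6076, 0.0909, 0.7890] o=[0.3090, -0.9919, 0.1173] → [0.0107, -0.1611, 0.0268, -0.6076, 0.0909, 0.7890]
J5: z=[-0.4118, 0.8134, -0.4108] o=[-0.1082, -1.2540, 0.0164] → [0.8082, 0.4819, 0.1441, -0.4118, 0.8134, -0.4108]
J6: z=[0.6236, 0.5803, 0.5238] o=[-0.5201, -1.2290, 0.4790] → [0.0499, -0.1915, 0.1528, 0.6236, 0.5803, 0.5238]
q̇ = J⁺·V = [0.1000, -0.6850, 0.3460, 0.2190, 0.5470, 0.0840]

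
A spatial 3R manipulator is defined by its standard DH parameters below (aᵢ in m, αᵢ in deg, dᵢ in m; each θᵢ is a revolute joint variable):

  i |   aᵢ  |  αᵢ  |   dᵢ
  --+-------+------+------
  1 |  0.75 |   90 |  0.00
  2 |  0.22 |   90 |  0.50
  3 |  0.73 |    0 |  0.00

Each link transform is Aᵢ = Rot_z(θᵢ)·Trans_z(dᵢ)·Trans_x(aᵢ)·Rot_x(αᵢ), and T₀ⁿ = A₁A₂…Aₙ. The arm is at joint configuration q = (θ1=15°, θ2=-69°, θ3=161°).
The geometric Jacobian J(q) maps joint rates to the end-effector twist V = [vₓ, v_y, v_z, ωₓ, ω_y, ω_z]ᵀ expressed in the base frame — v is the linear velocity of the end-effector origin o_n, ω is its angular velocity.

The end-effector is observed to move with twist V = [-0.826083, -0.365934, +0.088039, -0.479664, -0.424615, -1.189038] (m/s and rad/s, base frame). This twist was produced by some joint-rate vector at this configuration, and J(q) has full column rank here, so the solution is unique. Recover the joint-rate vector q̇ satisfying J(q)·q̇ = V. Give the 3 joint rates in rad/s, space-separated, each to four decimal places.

-0.9690 0.2860 0.6140

o_n = [0.7526, -0.5620, 0.4390]
J₁: ẑ×o_n = [0.5620, 0.7526, -0.0000], ω = ẑ
J2: z=[0.2588, -0.9659, 0.0000] o=[0.7244, 0.1941, 0.0000] → [-0.4240, -0.1136, -0.1685, 0.2588, -0.9659, 0.0000]
J3: z=[-0.9018, -0.2416, -0.3584] o=[0.9300, -0.2684, -0.2054] → [-0.2609, 0.6447, 0.2219, -0.9018, -0.2416, -0.3584]
q̇ = J⁺·V = [-0.9690, 0.2860, 0.6140]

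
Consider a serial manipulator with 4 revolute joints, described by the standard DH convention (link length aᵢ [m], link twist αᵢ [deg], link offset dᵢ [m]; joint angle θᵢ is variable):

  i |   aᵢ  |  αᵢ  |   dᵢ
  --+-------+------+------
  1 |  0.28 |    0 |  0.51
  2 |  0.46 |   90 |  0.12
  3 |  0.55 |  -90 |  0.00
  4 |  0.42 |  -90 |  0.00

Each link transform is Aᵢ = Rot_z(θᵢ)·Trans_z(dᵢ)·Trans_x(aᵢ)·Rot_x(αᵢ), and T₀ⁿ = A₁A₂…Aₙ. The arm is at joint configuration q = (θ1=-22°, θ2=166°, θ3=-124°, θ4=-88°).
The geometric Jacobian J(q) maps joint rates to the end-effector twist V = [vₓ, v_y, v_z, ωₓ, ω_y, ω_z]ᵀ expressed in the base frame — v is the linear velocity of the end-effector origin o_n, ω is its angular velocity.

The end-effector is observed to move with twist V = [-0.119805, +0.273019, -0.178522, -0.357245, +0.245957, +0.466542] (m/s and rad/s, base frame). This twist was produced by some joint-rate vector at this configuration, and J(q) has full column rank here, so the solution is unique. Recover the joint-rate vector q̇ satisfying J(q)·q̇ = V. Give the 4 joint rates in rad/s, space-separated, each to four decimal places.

o_n = [0.3896, 0.3195, 0.1619]
J₁: ẑ×o_n = [-0.3195, 0.3896, 0.0000], ω = ẑ
J2: z=[0.0000, 0.0000, 1.0000] o=[0.2596, -0.1049, 0.5100] → [-0.4244, 0.1300, 0.0000, 0.0000, 0.0000, 1.0000]
J3: z=[0.5878, 0.8090, 0.0000] o=[-0.1125, 0.1655, 0.6300] → [-0.3787, 0.2752, -0.3158, 0.5878, 0.8090, 0.0000]
J4: z=[-0.6707, 0.4873, -0.5592] o=[0.1363, -0.0153, 0.1740] → [0.1813, -0.1498, -0.3480, -0.6707, 0.4873, -0.5592]
q̇ = J⁺·V = [0.9850, -0.2260, -0.0110, 0.5230]

0.9850 -0.2260 -0.0110 0.5230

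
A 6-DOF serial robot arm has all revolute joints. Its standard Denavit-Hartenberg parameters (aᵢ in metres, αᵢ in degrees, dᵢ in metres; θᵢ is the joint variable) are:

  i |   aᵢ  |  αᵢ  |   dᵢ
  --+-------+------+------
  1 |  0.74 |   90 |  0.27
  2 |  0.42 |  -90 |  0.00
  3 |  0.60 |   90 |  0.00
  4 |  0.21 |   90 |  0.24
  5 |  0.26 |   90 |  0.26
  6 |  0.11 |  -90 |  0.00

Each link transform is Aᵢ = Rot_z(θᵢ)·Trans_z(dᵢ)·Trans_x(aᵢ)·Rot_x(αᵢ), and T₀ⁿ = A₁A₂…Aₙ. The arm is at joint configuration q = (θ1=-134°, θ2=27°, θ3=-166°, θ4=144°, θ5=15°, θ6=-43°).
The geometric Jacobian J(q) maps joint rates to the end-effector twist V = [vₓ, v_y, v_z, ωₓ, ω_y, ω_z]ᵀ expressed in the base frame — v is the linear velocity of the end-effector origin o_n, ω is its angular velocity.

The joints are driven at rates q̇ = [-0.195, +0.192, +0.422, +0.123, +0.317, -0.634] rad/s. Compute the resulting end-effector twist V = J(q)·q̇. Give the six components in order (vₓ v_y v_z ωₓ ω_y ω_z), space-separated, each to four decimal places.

-0.0695 0.1663 -0.1853 0.8049 0.1939 0.1022

o_n = [-0.2324, -0.6040, 0.7200]
J₁: ẑ×o_n = [0.6040, -0.2324, 0.0000], ω = ẑ
J2: z=[-0.7193, 0.6947, 0.0000] o=[-0.5140, -0.5323, 0.2700] → [0.3126, 0.3237, -0.1441, -0.7193, 0.6947, 0.0000]
J3: z=[0.3154, 0.3266, 0.8910] o=[-0.7740, -0.8015, 0.4607] → [-0.0913, 0.4008, -0.1146, 0.3154, 0.3266, 0.8910]
J4: z=[0.8477, -0.5190, -0.1098] o=[-0.5181, -0.3275, 0.1964] → [-0.3021, -0.4753, -0.0861, 0.8477, -0.5190, -0.1098]
J5: z=[0.5058, 0.7285, 0.4619] o=[-0.3482, -0.5460, 0.3548] → [0.2928, -0.1313, -0.1137, 0.5058, 0.7285, 0.4619]
J6: z=[-0.8602, 0.3856, 0.3339] o=[-0.1997, -0.5038, 0.6886] → [0.0456, 0.0161, 0.0988, -0.8602, 0.3856, 0.3339]
V = J·q̇ = [-0.0695, 0.1663, -0.1853, 0.8049, 0.1939, 0.1022]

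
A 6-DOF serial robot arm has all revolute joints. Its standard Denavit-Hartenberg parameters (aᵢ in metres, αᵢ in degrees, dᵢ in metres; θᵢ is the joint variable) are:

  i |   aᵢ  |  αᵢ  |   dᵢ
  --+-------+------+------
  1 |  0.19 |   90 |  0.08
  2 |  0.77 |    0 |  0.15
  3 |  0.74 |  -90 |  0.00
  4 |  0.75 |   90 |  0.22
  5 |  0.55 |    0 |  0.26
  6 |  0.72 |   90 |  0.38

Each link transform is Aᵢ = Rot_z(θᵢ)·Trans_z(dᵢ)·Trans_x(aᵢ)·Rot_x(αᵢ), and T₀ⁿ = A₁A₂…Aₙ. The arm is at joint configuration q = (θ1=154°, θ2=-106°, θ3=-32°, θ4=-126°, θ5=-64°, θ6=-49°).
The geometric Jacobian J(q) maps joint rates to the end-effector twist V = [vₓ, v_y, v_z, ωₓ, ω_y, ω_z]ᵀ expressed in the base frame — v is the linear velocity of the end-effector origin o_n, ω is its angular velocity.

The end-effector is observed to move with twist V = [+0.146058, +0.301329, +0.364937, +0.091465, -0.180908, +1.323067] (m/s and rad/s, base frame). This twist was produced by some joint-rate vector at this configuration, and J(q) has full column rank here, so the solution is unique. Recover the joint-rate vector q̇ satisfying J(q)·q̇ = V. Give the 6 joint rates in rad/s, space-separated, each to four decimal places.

o_n = [0.6059, 0.0917, 0.1667]
J₁: ẑ×o_n = [-0.0917, 0.6059, 0.0000], ω = ẑ
J2: z=[0.4384, 0.8988, 0.0000] o=[-0.1708, 0.0833, 0.0800] → [0.0779, -0.0380, -0.6944, 0.4384, 0.8988, 0.0000]
J3: z=[0.4384, 0.8988, 0.0000] o=[0.0857, 0.1251, -0.6602] → [0.7432, -0.3625, -0.4822, 0.4384, 0.8988, 0.0000]
J4: z=[-0.6014, 0.2933, -0.7431] o=[0.5800, -0.1160, -1.1553] → [0.5421, 0.7758, -0.1325, -0.6014, 0.2933, -0.7431]
J5: z=[-0.7980, -0.2647, 0.5413] o=[0.4192, 0.6375, -1.0238] → [-0.0197, 1.0511, 0.4850, -0.7980, -0.2647, 0.5413]
J6: z=[-0.7980, -0.2647, 0.5413] o=[0.4999, 0.6451, -0.4209] → [0.1440, 0.5263, 0.4697, -0.7980, -0.2647, 0.5413]
q̇ = J⁺·V = [0.7580, -0.7820, 0.8470, -0.5280, 0.6880, -0.3690]

0.7580 -0.7820 0.8470 -0.5280 0.6880 -0.3690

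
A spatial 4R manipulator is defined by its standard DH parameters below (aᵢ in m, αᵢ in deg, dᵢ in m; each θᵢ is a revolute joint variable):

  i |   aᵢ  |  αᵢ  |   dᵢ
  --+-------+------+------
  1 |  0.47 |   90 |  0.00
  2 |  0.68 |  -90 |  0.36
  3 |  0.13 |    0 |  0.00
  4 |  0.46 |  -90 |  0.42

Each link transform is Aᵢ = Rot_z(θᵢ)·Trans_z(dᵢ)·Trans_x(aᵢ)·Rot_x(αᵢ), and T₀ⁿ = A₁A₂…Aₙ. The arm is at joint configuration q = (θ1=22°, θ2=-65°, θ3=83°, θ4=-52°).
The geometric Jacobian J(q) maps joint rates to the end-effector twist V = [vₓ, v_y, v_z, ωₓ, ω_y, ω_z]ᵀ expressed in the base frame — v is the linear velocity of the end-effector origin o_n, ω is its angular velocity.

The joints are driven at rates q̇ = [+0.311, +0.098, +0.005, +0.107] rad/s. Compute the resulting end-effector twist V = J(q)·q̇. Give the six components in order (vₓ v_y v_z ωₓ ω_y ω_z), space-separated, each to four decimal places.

-0.1081 0.4439 0.1071 0.1308 -0.0528 0.3583

o_n = [1.2136, 0.4968, -0.8105]
J₁: ẑ×o_n = [-0.4968, 1.2136, 0.0000], ω = ẑ
J2: z=[0.3746, -0.9272, 0.0000] o=[0.4358, 0.1761, 0.0000] → [0.7515, 0.3036, 0.8414, 0.3746, -0.9272, 0.0000]
J3: z=[0.8403, 0.3395, 0.4226] o=[0.8371, -0.0501, -0.6163] → [-0.2970, 0.3223, 0.3317, 0.8403, 0.3395, 0.4226]
J4: z=[0.8403, 0.3395, 0.4226] o=[0.7950, 0.0721, -0.6306] → [-0.2405, 0.3281, 0.2147, 0.8403, 0.3395, 0.4226]
V = J·q̇ = [-0.1081, 0.4439, 0.1071, 0.1308, -0.0528, 0.3583]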